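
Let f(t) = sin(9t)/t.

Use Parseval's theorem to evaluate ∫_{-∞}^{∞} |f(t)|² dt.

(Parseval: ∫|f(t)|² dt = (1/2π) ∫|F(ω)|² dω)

∫|f(t)|² dt = 9 \pi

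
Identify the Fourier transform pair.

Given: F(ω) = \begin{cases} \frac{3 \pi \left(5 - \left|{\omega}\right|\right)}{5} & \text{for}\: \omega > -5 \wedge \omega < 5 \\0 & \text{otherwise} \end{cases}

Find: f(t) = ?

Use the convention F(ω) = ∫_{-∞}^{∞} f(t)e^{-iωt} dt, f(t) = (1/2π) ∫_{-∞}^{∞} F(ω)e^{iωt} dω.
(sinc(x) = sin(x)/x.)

f(t) = \frac{15 \operatorname{sinc}^{2}{\left(\frac{5 t}{2} \right)}}{2}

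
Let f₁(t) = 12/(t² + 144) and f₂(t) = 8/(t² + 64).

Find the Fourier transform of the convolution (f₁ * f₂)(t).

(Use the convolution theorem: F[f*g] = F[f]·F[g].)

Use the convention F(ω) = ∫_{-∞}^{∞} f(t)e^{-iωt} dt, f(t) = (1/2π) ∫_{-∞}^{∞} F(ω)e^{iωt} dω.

F[f₁*f₂](ω) = \pi^{2} e^{- 20 \left|{\omega}\right|}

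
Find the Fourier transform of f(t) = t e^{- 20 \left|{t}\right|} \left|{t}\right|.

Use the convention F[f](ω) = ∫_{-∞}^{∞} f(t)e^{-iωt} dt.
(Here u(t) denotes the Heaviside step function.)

F(ω) = \frac{4 i \omega \left(\omega^{2} - 1200\right)}{\left(\omega^{2} + 400\right)^{3}}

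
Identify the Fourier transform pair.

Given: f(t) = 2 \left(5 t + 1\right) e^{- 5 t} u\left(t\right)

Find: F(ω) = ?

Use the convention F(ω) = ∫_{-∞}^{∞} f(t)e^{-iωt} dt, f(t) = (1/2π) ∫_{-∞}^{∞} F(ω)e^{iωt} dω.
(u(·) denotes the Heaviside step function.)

F(ω) = \frac{2 \left(- i \omega - 10\right)}{\omega^{2} - 10 i \omega - 25}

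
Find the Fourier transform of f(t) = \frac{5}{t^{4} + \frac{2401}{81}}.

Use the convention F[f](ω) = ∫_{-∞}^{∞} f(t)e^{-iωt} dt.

F(ω) = \frac{135 \pi e^{- \frac{7 \sqrt{2} \left|{\omega}\right|}{6}} \sin{\left(\frac{7 \sqrt{2} \left|{\omega}\right|}{6} + \frac{\pi}{4} \right)}}{343}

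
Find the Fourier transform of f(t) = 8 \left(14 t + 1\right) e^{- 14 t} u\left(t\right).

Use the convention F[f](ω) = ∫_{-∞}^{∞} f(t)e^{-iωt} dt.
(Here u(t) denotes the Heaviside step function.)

F(ω) = \frac{8 \left(- i \omega - 28\right)}{\omega^{2} - 28 i \omega - 196}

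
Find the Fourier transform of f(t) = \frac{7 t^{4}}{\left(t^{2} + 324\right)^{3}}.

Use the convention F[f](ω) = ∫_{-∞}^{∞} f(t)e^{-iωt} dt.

F(ω) = \frac{7 \pi \left(108 \omega^{2} - 30 \left|{\omega}\right| + 1\right) e^{- 18 \left|{\omega}\right|}}{48}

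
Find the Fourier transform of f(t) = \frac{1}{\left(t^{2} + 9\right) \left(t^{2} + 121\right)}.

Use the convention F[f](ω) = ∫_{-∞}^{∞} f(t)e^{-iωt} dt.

F(ω) = \frac{\pi \left(11 e^{8 \left|{\omega}\right|} - 3\right) e^{- 11 \left|{\omega}\right|}}{3696}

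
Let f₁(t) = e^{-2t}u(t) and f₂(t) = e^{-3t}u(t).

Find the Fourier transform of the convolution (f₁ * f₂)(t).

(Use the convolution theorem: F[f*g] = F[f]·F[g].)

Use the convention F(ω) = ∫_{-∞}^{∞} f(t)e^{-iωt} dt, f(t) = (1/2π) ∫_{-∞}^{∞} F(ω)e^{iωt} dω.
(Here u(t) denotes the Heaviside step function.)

F[f₁*f₂](ω) = \frac{1}{\left(i \omega + 2\right) \left(i \omega + 3\right)}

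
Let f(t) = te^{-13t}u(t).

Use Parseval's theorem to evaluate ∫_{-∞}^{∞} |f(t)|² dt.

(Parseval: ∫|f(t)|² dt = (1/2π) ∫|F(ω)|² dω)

∫|f(t)|² dt = \frac{1}{8788}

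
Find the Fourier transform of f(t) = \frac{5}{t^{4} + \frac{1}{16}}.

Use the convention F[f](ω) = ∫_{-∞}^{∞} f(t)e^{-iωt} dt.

F(ω) = 40 \pi e^{- \frac{\sqrt{2} \left|{\omega}\right|}{4}} \sin{\left(\frac{\sqrt{2} \left|{\omega}\right|}{4} + \frac{\pi}{4} \right)}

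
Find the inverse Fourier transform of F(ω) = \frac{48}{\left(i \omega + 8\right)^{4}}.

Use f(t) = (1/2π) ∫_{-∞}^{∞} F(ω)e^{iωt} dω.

f(t) = 8 t^{3} e^{- 8 t} u\left(t\right)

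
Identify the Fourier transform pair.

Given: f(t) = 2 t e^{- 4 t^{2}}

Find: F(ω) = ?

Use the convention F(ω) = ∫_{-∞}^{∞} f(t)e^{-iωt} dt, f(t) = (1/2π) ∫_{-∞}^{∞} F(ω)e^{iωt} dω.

F(ω) = - \frac{i \sqrt{\pi} \omega e^{- \frac{\omega^{2}}{16}}}{8}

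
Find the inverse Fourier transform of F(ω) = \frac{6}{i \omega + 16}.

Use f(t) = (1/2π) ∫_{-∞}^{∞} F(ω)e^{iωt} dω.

f(t) = 6 e^{- 16 t} u\left(t\right)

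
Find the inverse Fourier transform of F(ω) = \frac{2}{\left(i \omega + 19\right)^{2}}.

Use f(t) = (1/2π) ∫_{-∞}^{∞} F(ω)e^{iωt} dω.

f(t) = 2 t e^{- 19 t} u\left(t\right)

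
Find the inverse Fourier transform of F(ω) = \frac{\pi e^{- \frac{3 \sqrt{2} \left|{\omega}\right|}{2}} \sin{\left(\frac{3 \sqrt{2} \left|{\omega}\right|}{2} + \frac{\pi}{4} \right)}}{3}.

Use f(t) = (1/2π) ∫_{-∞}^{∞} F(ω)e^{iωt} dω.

f(t) = \frac{9}{t^{4} + 81}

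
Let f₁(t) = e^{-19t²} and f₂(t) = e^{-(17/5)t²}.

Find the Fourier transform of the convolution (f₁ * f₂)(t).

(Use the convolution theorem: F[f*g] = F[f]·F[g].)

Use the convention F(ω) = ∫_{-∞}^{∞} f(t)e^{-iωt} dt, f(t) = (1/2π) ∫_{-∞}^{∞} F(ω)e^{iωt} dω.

F[f₁*f₂](ω) = \frac{\sqrt{1615} \pi e^{- \frac{28 \omega^{2}}{323}}}{323}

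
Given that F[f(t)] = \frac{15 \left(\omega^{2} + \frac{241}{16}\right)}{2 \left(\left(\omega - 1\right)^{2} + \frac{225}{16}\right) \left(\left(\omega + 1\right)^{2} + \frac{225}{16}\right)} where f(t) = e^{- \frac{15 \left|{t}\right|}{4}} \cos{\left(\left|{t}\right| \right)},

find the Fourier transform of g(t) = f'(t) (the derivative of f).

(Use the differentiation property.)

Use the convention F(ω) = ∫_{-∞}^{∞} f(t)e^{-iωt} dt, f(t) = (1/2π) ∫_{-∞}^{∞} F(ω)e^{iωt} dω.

F[g](ω) = \frac{120 i \omega \left(16 \omega^{2} + 241\right)}{256 \omega^{4} + 6688 \omega^{2} + 58081}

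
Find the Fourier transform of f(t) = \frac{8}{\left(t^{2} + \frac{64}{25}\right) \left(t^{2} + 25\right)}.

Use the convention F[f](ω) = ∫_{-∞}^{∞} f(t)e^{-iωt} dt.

F(ω) = - \frac{40 \pi e^{- 5 \left|{\omega}\right|}}{561} + \frac{125 \pi e^{- \frac{8 \left|{\omega}\right|}{5}}}{561}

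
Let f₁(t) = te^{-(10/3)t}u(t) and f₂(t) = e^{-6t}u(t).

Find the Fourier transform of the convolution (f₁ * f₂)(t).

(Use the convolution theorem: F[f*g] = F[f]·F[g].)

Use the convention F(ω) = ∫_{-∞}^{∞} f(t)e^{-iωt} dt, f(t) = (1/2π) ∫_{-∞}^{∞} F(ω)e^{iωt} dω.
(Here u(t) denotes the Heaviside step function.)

F[f₁*f₂](ω) = \frac{9}{\left(i \omega + 6\right) \left(3 i \omega + 10\right)^{2}}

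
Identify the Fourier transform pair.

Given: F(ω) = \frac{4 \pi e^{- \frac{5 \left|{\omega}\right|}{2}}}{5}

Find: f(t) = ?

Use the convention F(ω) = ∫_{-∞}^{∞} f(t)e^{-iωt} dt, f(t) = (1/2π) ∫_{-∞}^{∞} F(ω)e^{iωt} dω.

f(t) = \frac{2}{t^{2} + \frac{25}{4}}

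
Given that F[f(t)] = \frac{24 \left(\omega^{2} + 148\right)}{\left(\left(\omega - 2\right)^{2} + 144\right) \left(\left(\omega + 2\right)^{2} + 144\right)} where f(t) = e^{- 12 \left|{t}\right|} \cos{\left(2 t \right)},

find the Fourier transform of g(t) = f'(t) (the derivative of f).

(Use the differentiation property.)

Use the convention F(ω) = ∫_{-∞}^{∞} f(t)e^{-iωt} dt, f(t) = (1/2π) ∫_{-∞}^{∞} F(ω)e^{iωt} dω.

F[g](ω) = \frac{24 i \omega \left(\omega^{2} + 148\right)}{\omega^{4} + 280 \omega^{2} + 21904}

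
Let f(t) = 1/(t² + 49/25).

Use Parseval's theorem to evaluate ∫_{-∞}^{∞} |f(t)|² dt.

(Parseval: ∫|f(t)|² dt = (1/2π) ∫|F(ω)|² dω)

∫|f(t)|² dt = \frac{125 \pi}{686}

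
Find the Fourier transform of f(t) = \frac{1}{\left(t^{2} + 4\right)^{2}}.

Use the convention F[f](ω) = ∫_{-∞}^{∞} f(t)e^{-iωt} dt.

F(ω) = \frac{\pi \left(2 \left|{\omega}\right| + 1\right) e^{- 2 \left|{\omega}\right|}}{16}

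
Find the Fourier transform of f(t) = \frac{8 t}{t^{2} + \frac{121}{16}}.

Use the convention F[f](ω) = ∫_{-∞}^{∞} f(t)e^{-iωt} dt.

F(ω) = - 8 i \pi e^{- \frac{11 \left|{\omega}\right|}{4}} \operatorname{sign}{\left(\omega \right)}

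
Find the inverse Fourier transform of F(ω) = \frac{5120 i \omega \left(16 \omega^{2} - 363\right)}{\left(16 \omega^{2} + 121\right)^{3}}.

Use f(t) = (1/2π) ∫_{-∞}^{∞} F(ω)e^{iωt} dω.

f(t) = 5 t e^{- \frac{11 \left|{t}\right|}{4}} \left|{t}\right|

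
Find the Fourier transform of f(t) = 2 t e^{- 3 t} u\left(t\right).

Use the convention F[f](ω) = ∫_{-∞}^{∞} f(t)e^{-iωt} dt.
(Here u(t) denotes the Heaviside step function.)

F(ω) = \frac{2}{\left(i \omega + 3\right)^{2}}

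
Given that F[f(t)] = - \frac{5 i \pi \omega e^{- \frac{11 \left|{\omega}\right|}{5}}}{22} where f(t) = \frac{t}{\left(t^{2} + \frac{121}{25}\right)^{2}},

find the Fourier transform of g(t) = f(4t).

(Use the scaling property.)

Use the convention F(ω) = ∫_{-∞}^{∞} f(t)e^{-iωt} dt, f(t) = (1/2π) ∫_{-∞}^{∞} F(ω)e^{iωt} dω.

F[g](ω) = - \frac{5 i \pi \omega e^{- \frac{11 \left|{\omega}\right|}{20}}}{352}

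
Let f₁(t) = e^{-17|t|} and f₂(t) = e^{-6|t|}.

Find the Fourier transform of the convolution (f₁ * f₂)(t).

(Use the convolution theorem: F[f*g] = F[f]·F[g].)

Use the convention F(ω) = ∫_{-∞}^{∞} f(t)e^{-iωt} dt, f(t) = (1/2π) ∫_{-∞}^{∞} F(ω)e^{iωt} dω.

F[f₁*f₂](ω) = \frac{408}{\left(\omega^{2} + 36\right) \left(\omega^{2} + 289\right)}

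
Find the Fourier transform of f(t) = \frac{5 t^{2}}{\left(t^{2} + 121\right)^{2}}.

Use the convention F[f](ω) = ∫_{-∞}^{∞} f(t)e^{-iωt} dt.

F(ω) = \frac{5 \pi \left(1 - 11 \left|{\omega}\right|\right) e^{- 11 \left|{\omega}\right|}}{22}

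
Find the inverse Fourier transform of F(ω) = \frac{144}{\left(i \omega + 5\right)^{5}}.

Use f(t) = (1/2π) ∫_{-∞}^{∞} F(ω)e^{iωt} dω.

f(t) = 6 t^{4} e^{- 5 t} u\left(t\right)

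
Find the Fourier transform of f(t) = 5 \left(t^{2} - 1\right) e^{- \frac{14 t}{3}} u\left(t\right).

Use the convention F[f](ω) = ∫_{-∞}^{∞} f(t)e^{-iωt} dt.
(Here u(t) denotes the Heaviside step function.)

F(ω) = \frac{15 \left(54 i \omega - \left(3 i \omega + 14\right)^{3} + 252\right)}{\left(3 i \omega + 14\right)^{4}}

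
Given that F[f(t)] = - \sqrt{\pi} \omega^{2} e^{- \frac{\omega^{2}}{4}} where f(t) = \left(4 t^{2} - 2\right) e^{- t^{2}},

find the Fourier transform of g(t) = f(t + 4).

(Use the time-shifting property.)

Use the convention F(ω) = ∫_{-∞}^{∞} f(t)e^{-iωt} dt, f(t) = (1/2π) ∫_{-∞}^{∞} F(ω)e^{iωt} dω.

F[g](ω) = - \sqrt{\pi} \omega^{2} e^{- \frac{\omega \left(\omega - 16 i\right)}{4}}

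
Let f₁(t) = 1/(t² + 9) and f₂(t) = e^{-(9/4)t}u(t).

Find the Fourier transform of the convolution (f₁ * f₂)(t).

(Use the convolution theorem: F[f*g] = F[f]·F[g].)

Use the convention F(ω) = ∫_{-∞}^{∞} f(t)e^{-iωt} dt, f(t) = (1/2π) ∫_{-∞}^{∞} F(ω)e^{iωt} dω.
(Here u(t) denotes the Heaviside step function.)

F[f₁*f₂](ω) = \frac{4 \pi e^{- 3 \left|{\omega}\right|}}{3 \left(4 i \omega + 9\right)}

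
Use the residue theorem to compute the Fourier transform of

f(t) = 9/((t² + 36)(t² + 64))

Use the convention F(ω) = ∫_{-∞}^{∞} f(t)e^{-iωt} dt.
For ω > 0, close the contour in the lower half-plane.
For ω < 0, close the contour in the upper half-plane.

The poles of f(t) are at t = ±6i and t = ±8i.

Let g(z) = f(z)e^{-iωz}; for large |z| the factor e^{-iωz} decays in the lower half-plane when ω > 0 and in the upper half-plane when ω < 0.

Case ω > 0 (lower half-plane, clockwise contour ⇒ F(ω) = -2πi·ΣRes):
  Res_{z = - 6 i} g(z) = \frac{3 i e^{- 6 \omega}}{112}
  Res_{z = - 8 i} g(z) = - \frac{9 i e^{- 8 \omega}}{448}
  F(ω) = -2πi·ΣRes = \frac{3 \pi \left(4 e^{2 \omega} - 3\right) e^{- 8 \omega}}{224}

Case ω < 0 (upper half-plane, counterclockwise contour ⇒ F(ω) = +2πi·ΣRes):
  Res_{z = 6 i} g(z) = - \frac{3 i e^{6 \omega}}{112}
  Res_{z = 8 i} g(z) = \frac{9 i e^{8 \omega}}{448}
  F(ω) = 2πi·ΣRes = \frac{3 \pi \left(4 - 3 e^{2 \omega}\right) e^{6 \omega}}{224}

Both cases combine into a single formula in |ω|:

F(ω) = \frac{3 \pi \left(4 e^{2 \left|{\omega}\right|} - 3\right) e^{- 8 \left|{\omega}\right|}}{224}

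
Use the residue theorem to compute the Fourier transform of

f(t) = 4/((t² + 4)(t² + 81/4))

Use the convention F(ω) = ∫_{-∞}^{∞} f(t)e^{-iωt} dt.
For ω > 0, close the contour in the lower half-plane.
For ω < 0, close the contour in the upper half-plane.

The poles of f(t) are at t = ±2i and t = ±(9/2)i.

Let g(z) = f(z)e^{-iωz}; for large |z| the factor e^{-iωz} decays in the lower half-plane when ω > 0 and in the upper half-plane when ω < 0.

Case ω > 0 (lower half-plane, clockwise contour ⇒ F(ω) = -2πi·ΣRes):
  Res_{z = - 2 i} g(z) = \frac{4 i e^{- 2 \omega}}{65}
  Res_{z = - \frac{9 i}{2}} g(z) = - \frac{16 i e^{- \frac{9 \omega}{2}}}{585}
  F(ω) = -2πi·ΣRes = \frac{8 \pi e^{- 2 \omega}}{65} - \frac{32 \pi e^{- \frac{9 \omega}{2}}}{585}

Case ω < 0 (upper half-plane, counterclockwise contour ⇒ F(ω) = +2πi·ΣRes):
  Res_{z = 2 i} g(z) = - \frac{4 i e^{2 \omega}}{65}
  Res_{z = \frac{9 i}{2}} g(z) = \frac{16 i e^{\frac{9 \omega}{2}}}{585}
  F(ω) = 2πi·ΣRes = \frac{8 \pi \left(- 4 e^{\frac{9 \omega}{2}} + 9 e^{2 \omega}\right)}{585}

Both cases combine into a single formula in |ω|:

F(ω) = \frac{8 \pi e^{- 2 \left|{\omega}\right|}}{65} - \frac{32 \pi e^{- \frac{9 \left|{\omega}\right|}{2}}}{585}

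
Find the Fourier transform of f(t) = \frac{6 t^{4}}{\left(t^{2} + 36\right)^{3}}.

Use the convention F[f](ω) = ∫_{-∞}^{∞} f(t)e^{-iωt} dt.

F(ω) = \frac{3 \pi \left(12 \omega^{2} - 10 \left|{\omega}\right| + 1\right) e^{- 6 \left|{\omega}\right|}}{8}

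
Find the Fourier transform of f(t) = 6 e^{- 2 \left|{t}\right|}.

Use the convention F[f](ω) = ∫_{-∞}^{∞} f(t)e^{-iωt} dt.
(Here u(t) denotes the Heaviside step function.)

F(ω) = \frac{24}{\omega^{2} + 4}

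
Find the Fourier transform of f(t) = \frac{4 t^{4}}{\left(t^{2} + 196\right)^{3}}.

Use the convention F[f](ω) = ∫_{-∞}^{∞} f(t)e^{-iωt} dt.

F(ω) = \frac{\pi \left(196 \omega^{2} - 70 \left|{\omega}\right| + 3\right) e^{- 14 \left|{\omega}\right|}}{28}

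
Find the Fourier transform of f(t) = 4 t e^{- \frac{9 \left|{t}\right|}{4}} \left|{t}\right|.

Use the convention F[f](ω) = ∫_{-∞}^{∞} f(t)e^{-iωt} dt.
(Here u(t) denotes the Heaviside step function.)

F(ω) = \frac{4096 i \omega \left(16 \omega^{2} - 243\right)}{\left(16 \omega^{2} + 81\right)^{3}}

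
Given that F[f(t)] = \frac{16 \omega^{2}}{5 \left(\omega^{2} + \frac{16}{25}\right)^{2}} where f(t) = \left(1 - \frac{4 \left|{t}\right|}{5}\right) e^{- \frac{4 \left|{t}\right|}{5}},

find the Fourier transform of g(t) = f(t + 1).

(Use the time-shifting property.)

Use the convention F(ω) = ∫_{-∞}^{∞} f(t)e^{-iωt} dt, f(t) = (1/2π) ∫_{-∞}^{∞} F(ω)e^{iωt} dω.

F[g](ω) = \frac{2000 \omega^{2} e^{i \omega}}{\left(25 \omega^{2} + 16\right)^{2}}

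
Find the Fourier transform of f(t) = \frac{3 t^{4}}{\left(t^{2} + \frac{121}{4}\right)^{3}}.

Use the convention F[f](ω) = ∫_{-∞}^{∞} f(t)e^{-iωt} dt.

F(ω) = \frac{3 \pi \left(121 \omega^{2} - 110 \left|{\omega}\right| + 12\right) e^{- \frac{11 \left|{\omega}\right|}{2}}}{176}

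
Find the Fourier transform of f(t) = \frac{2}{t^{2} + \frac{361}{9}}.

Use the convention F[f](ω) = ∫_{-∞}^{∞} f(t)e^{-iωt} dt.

F(ω) = \frac{6 \pi e^{- \frac{19 \left|{\omega}\right|}{3}}}{19}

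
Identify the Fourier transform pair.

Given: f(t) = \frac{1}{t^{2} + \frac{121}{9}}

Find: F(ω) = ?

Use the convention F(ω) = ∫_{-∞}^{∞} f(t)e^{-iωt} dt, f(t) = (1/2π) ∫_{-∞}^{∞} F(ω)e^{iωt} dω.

F(ω) = \frac{3 \pi e^{- \frac{11 \left|{\omega}\right|}{3}}}{11}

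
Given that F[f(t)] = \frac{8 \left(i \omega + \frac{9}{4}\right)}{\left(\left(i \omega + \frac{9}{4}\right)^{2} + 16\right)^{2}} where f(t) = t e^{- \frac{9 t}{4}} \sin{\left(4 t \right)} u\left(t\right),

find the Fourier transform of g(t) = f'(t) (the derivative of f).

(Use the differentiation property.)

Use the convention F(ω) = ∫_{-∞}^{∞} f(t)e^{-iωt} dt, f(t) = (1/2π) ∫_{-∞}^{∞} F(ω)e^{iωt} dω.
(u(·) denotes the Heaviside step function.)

F[g](ω) = \frac{512 i \omega \left(4 i \omega + 9\right)}{\left(\left(4 i \omega + 9\right)^{2} + 256\right)^{2}}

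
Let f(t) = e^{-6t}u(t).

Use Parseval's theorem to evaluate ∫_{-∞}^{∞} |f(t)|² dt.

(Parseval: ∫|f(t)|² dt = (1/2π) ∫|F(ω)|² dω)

∫|f(t)|² dt = \frac{1}{12}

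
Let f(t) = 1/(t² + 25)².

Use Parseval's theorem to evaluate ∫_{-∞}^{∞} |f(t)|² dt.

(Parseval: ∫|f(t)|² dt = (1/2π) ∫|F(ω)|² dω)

∫|f(t)|² dt = \frac{\pi}{250000}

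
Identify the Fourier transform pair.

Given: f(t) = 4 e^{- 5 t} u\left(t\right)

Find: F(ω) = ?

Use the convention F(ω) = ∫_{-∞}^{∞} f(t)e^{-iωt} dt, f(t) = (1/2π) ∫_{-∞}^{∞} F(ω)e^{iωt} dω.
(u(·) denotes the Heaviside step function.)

F(ω) = \frac{4}{i \omega + 5}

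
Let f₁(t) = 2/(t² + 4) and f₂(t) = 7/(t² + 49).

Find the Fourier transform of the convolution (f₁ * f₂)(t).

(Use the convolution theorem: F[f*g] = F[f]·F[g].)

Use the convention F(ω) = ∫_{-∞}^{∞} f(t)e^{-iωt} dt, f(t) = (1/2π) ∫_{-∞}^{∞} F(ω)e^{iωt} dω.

F[f₁*f₂](ω) = \pi^{2} e^{- 9 \left|{\omega}\right|}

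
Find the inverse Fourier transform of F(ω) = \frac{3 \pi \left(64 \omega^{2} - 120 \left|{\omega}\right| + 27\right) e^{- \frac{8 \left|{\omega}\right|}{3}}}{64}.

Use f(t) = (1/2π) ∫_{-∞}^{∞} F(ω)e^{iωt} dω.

f(t) = \frac{9 t^{4}}{\left(t^{2} + \frac{64}{9}\right)^{3}}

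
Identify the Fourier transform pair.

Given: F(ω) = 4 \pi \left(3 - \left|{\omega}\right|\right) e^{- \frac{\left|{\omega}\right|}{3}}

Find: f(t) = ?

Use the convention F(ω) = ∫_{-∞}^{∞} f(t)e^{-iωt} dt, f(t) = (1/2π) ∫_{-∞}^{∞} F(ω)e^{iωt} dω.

f(t) = \frac{8 t^{2}}{\left(t^{2} + \frac{1}{9}\right)^{2}}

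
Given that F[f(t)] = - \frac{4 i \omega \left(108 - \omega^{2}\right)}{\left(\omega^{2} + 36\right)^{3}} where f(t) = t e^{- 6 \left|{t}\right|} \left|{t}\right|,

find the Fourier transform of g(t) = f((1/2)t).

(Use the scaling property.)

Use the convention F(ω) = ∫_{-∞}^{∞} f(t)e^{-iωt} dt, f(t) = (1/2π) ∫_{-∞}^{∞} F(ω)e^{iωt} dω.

F[g](ω) = \frac{i \omega \left(\omega^{2} - 27\right)}{\left(\omega^{2} + 9\right)^{3}}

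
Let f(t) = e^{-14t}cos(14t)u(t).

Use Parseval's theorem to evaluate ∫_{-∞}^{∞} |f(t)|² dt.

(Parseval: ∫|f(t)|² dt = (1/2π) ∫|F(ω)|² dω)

∫|f(t)|² dt = \frac{3}{112}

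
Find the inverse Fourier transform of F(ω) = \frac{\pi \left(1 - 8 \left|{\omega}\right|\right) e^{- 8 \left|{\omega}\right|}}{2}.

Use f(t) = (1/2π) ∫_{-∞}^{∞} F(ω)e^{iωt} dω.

f(t) = \frac{8 t^{2}}{\left(t^{2} + 64\right)^{2}}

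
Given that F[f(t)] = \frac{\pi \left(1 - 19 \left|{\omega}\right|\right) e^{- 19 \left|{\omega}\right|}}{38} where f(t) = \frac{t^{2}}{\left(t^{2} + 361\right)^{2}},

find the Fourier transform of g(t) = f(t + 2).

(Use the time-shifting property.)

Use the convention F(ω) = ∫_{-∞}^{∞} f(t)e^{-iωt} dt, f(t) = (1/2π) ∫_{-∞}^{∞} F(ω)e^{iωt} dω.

F[g](ω) = - \frac{\pi \left(19 \left|{\omega}\right| - 1\right) e^{2 i \omega - 19 \left|{\omega}\right|}}{38}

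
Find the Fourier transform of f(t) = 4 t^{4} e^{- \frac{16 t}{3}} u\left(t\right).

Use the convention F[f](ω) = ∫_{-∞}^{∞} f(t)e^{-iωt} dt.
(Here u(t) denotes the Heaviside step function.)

F(ω) = \frac{23328}{\left(3 i \omega + 16\right)^{5}}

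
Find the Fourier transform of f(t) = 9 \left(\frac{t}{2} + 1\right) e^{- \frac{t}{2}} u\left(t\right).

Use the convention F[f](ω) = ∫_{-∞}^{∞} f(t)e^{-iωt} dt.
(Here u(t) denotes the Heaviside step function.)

F(ω) = \frac{36 \left(- i \omega - 1\right)}{4 \omega^{2} - 4 i \omega - 1}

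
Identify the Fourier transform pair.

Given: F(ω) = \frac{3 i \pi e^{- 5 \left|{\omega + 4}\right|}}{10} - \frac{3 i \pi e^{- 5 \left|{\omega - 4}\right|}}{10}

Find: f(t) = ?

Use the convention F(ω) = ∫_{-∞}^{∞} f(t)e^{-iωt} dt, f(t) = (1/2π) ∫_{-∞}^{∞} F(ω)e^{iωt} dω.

f(t) = \frac{3 \sin{\left(4 t \right)}}{t^{2} + 25}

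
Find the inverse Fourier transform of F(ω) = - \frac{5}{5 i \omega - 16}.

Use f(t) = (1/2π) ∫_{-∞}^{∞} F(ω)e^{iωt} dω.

f(t) = e^{\frac{16 t}{5}} u\left(- t\right)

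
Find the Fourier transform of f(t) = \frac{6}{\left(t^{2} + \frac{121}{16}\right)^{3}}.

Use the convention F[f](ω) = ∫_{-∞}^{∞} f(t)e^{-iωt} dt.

F(ω) = \frac{48 \pi \left(121 \omega^{2} + 132 \left|{\omega}\right| + 48\right) e^{- \frac{11 \left|{\omega}\right|}{4}}}{161051}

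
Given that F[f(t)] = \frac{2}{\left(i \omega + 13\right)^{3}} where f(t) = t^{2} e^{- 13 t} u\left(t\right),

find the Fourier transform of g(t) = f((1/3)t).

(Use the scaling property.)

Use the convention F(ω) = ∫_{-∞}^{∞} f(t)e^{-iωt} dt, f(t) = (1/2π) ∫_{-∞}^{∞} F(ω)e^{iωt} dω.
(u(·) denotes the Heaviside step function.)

F[g](ω) = \frac{6}{\left(3 i \omega + 13\right)^{3}}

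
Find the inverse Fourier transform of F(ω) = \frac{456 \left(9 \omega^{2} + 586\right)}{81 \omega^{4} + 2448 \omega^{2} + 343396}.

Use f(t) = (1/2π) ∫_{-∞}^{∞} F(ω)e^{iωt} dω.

f(t) = 4 e^{- \frac{19 \left|{t}\right|}{3}} \cos{\left(5 \left|{t}\right| \right)}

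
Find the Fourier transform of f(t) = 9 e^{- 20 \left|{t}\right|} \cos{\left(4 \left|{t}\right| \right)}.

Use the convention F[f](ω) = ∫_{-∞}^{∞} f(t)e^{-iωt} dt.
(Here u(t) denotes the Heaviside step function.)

F(ω) = \frac{360 \left(\omega^{2} + 416\right)}{\omega^{4} + 768 \omega^{2} + 173056}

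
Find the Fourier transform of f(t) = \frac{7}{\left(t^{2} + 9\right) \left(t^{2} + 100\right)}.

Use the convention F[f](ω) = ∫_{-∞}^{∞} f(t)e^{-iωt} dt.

F(ω) = \frac{\pi \left(10 e^{7 \left|{\omega}\right|} - 3\right) e^{- 10 \left|{\omega}\right|}}{390}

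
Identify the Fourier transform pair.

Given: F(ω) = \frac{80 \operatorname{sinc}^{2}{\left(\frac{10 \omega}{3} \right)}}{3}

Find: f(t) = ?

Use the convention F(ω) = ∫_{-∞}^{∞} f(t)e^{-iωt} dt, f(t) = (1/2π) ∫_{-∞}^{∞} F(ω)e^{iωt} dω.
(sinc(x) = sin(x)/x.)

f(t) = 4 \left(\begin{cases} 1 - \frac{3 \left|{t}\right|}{20} & \text{for}\: \left|{t}\right| < \frac{20}{3} \\0 & \text{otherwise} \end{cases}\right)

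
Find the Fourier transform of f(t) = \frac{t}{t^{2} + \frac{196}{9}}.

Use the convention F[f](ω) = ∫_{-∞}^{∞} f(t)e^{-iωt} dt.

F(ω) = - i \pi e^{- \frac{14 \left|{\omega}\right|}{3}} \operatorname{sign}{\left(\omega \right)}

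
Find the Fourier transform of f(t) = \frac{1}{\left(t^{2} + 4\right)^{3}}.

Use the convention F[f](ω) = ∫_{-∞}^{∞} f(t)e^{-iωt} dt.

F(ω) = \frac{\pi \left(4 \omega^{2} + 6 \left|{\omega}\right| + 3\right) e^{- 2 \left|{\omega}\right|}}{256}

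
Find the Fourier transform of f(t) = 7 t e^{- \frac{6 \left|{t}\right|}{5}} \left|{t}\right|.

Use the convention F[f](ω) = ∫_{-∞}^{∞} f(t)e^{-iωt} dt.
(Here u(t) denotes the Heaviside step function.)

F(ω) = \frac{17500 i \omega \left(25 \omega^{2} - 108\right)}{\left(25 \omega^{2} + 36\right)^{3}}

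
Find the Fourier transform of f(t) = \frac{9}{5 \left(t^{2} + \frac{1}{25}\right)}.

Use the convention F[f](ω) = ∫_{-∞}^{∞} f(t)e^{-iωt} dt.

F(ω) = 9 \pi e^{- \frac{\left|{\omega}\right|}{5}}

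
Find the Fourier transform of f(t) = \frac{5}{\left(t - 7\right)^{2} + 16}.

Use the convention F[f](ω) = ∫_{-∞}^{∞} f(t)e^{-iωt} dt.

F(ω) = \frac{5 \pi e^{- 7 i \omega - 4 \left|{\omega}\right|}}{4}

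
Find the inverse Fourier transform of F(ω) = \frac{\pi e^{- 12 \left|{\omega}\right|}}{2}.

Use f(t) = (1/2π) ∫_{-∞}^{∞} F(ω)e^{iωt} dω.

f(t) = \frac{6}{t^{2} + 144}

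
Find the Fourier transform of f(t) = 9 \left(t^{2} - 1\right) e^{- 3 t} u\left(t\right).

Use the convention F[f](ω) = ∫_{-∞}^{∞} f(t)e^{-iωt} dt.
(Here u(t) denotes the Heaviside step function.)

F(ω) = \frac{9 \left(2 i \omega - \left(i \omega + 3\right)^{3} + 6\right)}{\left(i \omega + 3\right)^{4}}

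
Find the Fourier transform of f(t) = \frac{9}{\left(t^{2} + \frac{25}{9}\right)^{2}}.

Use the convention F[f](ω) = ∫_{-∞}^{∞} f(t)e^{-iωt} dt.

F(ω) = \frac{81 \pi \left(5 \left|{\omega}\right| + 3\right) e^{- \frac{5 \left|{\omega}\right|}{3}}}{250}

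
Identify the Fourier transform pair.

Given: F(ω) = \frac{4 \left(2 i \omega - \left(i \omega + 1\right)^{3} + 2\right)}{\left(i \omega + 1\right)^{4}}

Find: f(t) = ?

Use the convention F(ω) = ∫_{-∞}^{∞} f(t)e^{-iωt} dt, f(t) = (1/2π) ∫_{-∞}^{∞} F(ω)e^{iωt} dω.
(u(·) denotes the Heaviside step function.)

f(t) = 4 \left(t^{2} - 1\right) e^{- t} u\left(t\right)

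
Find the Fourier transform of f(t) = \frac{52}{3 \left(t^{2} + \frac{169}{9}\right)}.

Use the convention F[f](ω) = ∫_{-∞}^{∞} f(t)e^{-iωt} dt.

F(ω) = 4 \pi e^{- \frac{13 \left|{\omega}\right|}{3}}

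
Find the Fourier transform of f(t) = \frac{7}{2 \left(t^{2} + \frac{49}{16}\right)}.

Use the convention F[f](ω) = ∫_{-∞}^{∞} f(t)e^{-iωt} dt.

F(ω) = 2 \pi e^{- \frac{7 \left|{\omega}\right|}{4}}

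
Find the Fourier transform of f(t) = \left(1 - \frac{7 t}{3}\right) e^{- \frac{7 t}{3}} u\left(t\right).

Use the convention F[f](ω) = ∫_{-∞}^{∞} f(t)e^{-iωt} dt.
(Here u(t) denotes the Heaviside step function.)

F(ω) = \frac{9 i \omega}{- 9 \omega^{2} + 42 i \omega + 49}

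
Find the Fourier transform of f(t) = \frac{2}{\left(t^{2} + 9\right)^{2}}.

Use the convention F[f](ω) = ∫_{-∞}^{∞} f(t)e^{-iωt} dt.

F(ω) = \frac{\pi \left(3 \left|{\omega}\right| + 1\right) e^{- 3 \left|{\omega}\right|}}{27}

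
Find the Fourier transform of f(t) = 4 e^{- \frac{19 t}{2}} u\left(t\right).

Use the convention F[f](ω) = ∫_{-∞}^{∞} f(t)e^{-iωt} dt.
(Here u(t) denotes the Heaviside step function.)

F(ω) = \frac{8}{2 i \omega + 19}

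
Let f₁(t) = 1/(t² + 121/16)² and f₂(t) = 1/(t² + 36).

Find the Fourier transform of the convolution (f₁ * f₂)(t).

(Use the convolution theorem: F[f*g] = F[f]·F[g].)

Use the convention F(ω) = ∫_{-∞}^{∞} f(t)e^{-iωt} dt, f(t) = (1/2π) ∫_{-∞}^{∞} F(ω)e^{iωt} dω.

F[f₁*f₂](ω) = \frac{4 \pi^{2} \left(11 \left|{\omega}\right| + 4\right) e^{- \frac{35 \left|{\omega}\right|}{4}}}{3993}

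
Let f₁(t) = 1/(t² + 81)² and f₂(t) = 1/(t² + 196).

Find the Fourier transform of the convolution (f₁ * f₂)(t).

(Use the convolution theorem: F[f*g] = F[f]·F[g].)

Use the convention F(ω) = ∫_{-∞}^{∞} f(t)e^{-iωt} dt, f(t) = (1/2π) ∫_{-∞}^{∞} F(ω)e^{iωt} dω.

F[f₁*f₂](ω) = \frac{\pi^{2} \left(9 \left|{\omega}\right| + 1\right) e^{- 23 \left|{\omega}\right|}}{20412}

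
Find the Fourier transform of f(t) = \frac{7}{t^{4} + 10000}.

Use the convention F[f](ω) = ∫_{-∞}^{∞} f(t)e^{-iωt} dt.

F(ω) = \frac{7 \pi e^{- 5 \sqrt{2} \left|{\omega}\right|} \sin{\left(5 \sqrt{2} \left|{\omega}\right| + \frac{\pi}{4} \right)}}{1000}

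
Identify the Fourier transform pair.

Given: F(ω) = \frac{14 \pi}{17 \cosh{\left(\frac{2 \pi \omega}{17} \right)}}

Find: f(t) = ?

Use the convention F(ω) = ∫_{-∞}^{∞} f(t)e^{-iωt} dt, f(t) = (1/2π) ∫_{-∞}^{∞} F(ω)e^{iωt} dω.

f(t) = \frac{7}{e^{\frac{17 t}{4}} + e^{- \frac{17 t}{4}}}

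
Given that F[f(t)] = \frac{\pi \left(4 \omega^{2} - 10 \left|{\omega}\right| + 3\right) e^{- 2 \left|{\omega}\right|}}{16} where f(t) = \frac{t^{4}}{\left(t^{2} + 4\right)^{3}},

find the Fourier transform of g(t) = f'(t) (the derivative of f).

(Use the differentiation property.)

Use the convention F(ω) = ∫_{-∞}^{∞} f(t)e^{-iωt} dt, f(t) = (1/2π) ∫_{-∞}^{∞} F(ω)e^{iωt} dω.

F[g](ω) = \frac{i \pi \omega \left(4 \omega^{2} - 10 \left|{\omega}\right| + 3\right) e^{- 2 \left|{\omega}\right|}}{16}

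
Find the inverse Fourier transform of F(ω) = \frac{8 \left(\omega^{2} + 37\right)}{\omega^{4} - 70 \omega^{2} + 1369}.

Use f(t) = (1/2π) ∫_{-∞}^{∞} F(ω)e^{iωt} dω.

f(t) = 4 e^{- \left|{t}\right|} \cos{\left(6 \left|{t}\right| \right)}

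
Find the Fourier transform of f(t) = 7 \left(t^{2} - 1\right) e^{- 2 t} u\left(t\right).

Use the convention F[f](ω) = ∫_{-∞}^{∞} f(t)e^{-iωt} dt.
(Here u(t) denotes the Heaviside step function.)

F(ω) = \frac{7 \left(2 i \omega - \left(i \omega + 2\right)^{3} + 4\right)}{\left(i \omega + 2\right)^{4}}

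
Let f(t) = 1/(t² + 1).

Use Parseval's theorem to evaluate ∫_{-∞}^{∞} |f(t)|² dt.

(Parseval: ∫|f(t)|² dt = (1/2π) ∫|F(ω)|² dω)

∫|f(t)|² dt = \frac{\pi}{2}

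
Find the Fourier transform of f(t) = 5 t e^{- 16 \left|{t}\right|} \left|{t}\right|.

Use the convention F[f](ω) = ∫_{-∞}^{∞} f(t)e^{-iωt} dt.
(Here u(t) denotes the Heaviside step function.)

F(ω) = \frac{20 i \omega \left(\omega^{2} - 768\right)}{\left(\omega^{2} + 256\right)^{3}}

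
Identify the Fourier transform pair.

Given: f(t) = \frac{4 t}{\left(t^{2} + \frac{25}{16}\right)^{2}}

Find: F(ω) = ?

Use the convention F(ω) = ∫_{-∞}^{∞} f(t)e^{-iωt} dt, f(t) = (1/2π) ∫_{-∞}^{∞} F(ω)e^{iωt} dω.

F(ω) = - \frac{8 i \pi \omega e^{- \frac{5 \left|{\omega}\right|}{4}}}{5}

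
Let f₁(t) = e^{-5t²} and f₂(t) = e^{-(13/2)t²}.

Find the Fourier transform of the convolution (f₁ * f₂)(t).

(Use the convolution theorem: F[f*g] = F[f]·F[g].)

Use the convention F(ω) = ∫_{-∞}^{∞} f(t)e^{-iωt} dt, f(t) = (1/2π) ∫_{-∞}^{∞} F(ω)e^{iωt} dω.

F[f₁*f₂](ω) = \frac{\sqrt{130} \pi e^{- \frac{23 \omega^{2}}{260}}}{65}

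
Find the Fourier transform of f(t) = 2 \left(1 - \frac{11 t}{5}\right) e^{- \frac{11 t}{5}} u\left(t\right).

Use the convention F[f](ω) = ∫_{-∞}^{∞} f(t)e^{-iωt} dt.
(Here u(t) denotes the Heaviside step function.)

F(ω) = \frac{50 i \omega}{- 25 \omega^{2} + 110 i \omega + 121}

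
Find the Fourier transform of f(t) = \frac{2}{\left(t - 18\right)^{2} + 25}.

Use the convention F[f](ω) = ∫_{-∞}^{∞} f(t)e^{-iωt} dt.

F(ω) = \frac{2 \pi e^{- 18 i \omega - 5 \left|{\omega}\right|}}{5}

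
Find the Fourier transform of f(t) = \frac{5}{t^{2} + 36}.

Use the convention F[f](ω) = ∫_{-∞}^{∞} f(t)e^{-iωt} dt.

F(ω) = \frac{5 \pi e^{- 6 \left|{\omega}\right|}}{6}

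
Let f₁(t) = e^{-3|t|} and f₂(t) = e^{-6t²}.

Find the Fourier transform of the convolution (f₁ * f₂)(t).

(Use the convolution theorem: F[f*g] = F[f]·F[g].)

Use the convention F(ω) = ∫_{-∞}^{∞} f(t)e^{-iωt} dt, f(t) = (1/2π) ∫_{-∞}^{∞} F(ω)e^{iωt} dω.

F[f₁*f₂](ω) = \frac{\sqrt{6} \sqrt{\pi} e^{- \frac{\omega^{2}}{24}}}{\omega^{2} + 9}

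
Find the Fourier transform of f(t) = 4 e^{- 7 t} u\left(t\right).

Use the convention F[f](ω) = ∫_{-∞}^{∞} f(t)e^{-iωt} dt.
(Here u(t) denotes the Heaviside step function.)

F(ω) = \frac{4}{i \omega + 7}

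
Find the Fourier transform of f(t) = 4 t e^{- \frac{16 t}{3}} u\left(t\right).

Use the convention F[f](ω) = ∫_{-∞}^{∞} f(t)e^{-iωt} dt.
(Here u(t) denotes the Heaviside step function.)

F(ω) = \frac{36}{\left(3 i \omega + 16\right)^{2}}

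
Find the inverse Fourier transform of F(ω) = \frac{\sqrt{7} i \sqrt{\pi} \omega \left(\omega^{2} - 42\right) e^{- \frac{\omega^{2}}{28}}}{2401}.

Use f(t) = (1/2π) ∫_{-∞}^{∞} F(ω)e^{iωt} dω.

f(t) = 8 t^{3} e^{- 7 t^{2}}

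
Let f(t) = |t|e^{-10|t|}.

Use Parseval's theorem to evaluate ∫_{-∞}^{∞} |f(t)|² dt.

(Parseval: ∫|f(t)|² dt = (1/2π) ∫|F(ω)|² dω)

∫|f(t)|² dt = \frac{1}{2000}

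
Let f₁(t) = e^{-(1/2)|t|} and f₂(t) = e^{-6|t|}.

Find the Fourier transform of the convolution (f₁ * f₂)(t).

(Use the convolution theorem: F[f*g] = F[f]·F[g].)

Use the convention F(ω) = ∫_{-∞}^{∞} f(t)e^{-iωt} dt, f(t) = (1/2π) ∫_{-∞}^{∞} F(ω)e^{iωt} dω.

F[f₁*f₂](ω) = \frac{48}{\left(\omega^{2} + 36\right) \left(4 \omega^{2} + 1\right)}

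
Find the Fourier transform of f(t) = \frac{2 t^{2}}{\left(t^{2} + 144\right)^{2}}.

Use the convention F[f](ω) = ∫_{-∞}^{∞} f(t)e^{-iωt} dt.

F(ω) = \frac{\pi \left(1 - 12 \left|{\omega}\right|\right) e^{- 12 \left|{\omega}\right|}}{12}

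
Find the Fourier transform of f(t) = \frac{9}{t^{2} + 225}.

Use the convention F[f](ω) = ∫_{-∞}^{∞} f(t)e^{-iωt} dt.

F(ω) = \frac{3 \pi e^{- 15 \left|{\omega}\right|}}{5}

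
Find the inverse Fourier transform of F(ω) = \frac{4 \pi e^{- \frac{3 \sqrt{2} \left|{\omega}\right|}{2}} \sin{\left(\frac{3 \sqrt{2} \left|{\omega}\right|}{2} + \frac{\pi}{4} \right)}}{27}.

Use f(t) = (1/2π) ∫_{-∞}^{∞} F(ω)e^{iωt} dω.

f(t) = \frac{4}{t^{4} + 81}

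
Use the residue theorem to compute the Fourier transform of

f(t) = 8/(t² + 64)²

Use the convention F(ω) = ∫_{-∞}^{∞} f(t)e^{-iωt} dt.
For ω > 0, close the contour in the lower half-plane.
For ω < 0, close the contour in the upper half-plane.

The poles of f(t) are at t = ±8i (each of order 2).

Let g(z) = f(z)e^{-iωz}; for large |z| the factor e^{-iωz} decays in the lower half-plane when ω > 0 and in the upper half-plane when ω < 0.

Case ω > 0 (lower half-plane, clockwise contour ⇒ F(ω) = -2πi·ΣRes):
  Res_{z = - 8 i} g(z) = \frac{i \left(8 \omega + 1\right) e^{- 8 \omega}}{256} (pole of order 2)
  F(ω) = -2πi·ΣRes = \frac{\pi \left(8 \omega + 1\right) e^{- 8 \omega}}{128}

Case ω < 0 (upper half-plane, counterclockwise contour ⇒ F(ω) = +2πi·ΣRes):
  Res_{z = 8 i} g(z) = \frac{i \left(8 \omega - 1\right) e^{8 \omega}}{256} (pole of order 2)
  F(ω) = 2πi·ΣRes = \frac{\pi \left(1 - 8 \omega\right) e^{8 \omega}}{128}

Both cases combine into a single formula in |ω|:

F(ω) = \frac{\pi \left(8 \left|{\omega}\right| + 1\right) e^{- 8 \left|{\omega}\right|}}{128}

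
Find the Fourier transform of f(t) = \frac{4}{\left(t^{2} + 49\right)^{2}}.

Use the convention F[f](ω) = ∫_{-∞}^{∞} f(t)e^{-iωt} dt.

F(ω) = \frac{2 \pi \left(7 \left|{\omega}\right| + 1\right) e^{- 7 \left|{\omega}\right|}}{343}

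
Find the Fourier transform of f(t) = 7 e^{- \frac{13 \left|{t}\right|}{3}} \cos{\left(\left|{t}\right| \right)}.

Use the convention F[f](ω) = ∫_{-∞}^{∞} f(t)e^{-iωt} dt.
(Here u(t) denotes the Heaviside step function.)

F(ω) = \frac{546 \left(9 \omega^{2} + 178\right)}{81 \omega^{4} + 2880 \omega^{2} + 31684}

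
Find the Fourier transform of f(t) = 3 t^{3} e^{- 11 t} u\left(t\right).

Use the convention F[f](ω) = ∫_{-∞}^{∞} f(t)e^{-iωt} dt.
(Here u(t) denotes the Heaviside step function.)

F(ω) = \frac{18}{\left(i \omega + 11\right)^{4}}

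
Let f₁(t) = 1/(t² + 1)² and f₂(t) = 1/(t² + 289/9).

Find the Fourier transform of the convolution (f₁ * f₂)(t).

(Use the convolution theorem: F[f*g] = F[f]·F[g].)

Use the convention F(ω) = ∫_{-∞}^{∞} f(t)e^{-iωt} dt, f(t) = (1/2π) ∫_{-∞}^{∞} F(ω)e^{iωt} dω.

F[f₁*f₂](ω) = \frac{3 \pi^{2} \left(\left|{\omega}\right| + 1\right) e^{- \frac{20 \left|{\omega}\right|}{3}}}{34}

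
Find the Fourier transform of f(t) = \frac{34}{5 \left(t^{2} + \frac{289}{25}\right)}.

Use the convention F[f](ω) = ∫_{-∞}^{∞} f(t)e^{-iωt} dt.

F(ω) = 2 \pi e^{- \frac{17 \left|{\omega}\right|}{5}}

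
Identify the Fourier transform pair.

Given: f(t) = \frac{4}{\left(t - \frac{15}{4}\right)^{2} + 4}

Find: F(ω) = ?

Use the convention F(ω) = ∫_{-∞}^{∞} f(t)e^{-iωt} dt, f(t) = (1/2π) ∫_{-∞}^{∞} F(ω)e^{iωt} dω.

F(ω) = 2 \pi e^{- \frac{15 i \omega}{4} - 2 \left|{\omega}\right|}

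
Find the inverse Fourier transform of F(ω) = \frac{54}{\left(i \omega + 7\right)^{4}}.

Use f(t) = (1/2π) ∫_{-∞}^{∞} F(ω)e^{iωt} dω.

f(t) = 9 t^{3} e^{- 7 t} u\left(t\right)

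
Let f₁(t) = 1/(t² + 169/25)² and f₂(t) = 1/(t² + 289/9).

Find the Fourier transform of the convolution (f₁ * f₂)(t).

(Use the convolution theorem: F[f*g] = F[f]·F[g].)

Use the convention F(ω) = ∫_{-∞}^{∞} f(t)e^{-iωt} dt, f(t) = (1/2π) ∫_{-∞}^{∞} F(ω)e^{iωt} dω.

F[f₁*f₂](ω) = \frac{75 \pi^{2} \left(13 \left|{\omega}\right| + 5\right) e^{- \frac{124 \left|{\omega}\right|}{15}}}{74698}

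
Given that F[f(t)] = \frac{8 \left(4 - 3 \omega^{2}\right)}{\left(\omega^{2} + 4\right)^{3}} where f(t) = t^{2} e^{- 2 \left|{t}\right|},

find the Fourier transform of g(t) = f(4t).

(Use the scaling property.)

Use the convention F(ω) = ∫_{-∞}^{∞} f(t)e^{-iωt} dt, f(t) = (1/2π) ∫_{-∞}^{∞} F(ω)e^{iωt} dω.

F[g](ω) = \frac{512 \left(64 - 3 \omega^{2}\right)}{\left(\omega^{2} + 64\right)^{3}}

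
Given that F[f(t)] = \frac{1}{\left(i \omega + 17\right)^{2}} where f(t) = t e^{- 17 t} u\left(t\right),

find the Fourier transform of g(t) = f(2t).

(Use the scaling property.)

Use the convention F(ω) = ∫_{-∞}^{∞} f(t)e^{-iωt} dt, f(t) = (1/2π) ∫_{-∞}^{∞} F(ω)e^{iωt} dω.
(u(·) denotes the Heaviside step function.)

F[g](ω) = \frac{2}{\left(i \omega + 34\right)^{2}}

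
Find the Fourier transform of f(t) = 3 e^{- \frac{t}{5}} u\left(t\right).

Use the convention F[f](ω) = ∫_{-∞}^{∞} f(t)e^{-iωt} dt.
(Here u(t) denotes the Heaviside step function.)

F(ω) = \frac{15}{5 i \omega + 1}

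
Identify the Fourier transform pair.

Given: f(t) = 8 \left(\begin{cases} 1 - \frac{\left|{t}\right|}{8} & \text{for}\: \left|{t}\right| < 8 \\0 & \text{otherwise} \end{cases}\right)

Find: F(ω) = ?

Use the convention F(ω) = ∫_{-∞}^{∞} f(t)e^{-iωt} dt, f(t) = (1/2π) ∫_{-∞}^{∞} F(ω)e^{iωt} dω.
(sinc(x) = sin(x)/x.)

F(ω) = 64 \operatorname{sinc}^{2}{\left(4 \omega \right)}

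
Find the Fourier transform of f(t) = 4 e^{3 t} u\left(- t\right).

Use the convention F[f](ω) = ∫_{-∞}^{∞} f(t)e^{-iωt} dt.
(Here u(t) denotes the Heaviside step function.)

F(ω) = - \frac{4}{i \omega - 3}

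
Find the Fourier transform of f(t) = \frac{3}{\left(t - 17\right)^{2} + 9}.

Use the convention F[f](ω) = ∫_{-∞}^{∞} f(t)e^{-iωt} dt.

F(ω) = \pi e^{- 17 i \omega - 3 \left|{\omega}\right|}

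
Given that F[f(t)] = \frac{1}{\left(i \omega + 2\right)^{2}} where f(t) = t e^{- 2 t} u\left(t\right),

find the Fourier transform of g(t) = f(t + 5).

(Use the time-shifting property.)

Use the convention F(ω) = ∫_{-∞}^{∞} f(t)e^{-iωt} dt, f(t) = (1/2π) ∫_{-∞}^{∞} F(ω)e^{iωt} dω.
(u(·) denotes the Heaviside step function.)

F[g](ω) = \frac{e^{5 i \omega}}{\left(i \omega + 2\right)^{2}}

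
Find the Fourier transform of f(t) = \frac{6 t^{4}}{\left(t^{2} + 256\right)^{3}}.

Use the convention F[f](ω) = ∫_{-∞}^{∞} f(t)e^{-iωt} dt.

F(ω) = \frac{3 \pi \left(256 \omega^{2} - 80 \left|{\omega}\right| + 3\right) e^{- 16 \left|{\omega}\right|}}{64}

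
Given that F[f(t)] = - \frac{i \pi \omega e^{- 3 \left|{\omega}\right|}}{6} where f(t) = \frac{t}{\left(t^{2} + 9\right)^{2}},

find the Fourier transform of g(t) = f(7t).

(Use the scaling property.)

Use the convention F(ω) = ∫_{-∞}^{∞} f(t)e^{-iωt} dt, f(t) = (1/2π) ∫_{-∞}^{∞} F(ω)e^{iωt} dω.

F[g](ω) = - \frac{i \pi \omega e^{- \frac{3 \left|{\omega}\right|}{7}}}{294}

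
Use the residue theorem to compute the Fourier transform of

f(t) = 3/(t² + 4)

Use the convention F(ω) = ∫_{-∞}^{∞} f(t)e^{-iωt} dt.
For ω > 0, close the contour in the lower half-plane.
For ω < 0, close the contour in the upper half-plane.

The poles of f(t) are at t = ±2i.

Let g(z) = f(z)e^{-iωz}; for large |z| the factor e^{-iωz} decays in the lower half-plane when ω > 0 and in the upper half-plane when ω < 0.

Case ω > 0 (lower half-plane, clockwise contour ⇒ F(ω) = -2πi·ΣRes):
  Res_{z = - 2 i} g(z) = \frac{3 i e^{- 2 \omega}}{4}
  F(ω) = -2πi·ΣRes = \frac{3 \pi e^{- 2 \omega}}{2}

Case ω < 0 (upper half-plane, counterclockwise contour ⇒ F(ω) = +2πi·ΣRes):
  Res_{z = 2 i} g(z) = - \frac{3 i e^{2 \omega}}{4}
  F(ω) = 2πi·ΣRes = \frac{3 \pi e^{2 \omega}}{2}

Both cases combine into a single formula in |ω|:

F(ω) = \frac{3 \pi e^{- 2 \left|{\omega}\right|}}{2}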